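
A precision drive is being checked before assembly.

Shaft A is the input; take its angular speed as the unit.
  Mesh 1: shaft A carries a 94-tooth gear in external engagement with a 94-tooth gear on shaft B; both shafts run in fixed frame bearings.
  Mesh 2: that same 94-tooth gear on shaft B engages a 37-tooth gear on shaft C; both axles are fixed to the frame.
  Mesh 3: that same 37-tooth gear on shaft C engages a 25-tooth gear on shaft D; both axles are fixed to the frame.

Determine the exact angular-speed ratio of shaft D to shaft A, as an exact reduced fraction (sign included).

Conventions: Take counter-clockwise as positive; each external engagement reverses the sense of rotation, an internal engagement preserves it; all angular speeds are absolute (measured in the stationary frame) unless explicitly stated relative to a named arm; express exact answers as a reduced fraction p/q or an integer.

-94/25

class = fixed-axis compound train [3 meshes; 3 ratios multiply, 3 sense flips]
mesh 1 [94T→94T]: running ratio 1, sense −
mesh 2 [94T→37T]: running ratio 94/37, sense +
mesh 3 [37T→25T]: running ratio 94/25, sense −
ω_out/ω_in = -94/25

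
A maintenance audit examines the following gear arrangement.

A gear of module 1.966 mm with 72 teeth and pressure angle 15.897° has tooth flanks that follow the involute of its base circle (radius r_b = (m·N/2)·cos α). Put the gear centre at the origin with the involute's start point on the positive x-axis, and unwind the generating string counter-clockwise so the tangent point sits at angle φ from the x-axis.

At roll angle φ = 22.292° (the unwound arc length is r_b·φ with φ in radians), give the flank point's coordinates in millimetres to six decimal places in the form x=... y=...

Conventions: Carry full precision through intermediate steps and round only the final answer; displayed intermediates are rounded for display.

x=73.027855 y=1.316195

single-mesh involute tooth geometry (72T wheel at module 1.966)
pitch radius r_p = m·N/2 = 1.966·72/2 = 70.776000
base radius r_b = r_p·cos α = 70.776000·cos 15.897° = 68.069218
roll angle φ = 22.292° = 0.38906880 rad
x = r_b·(cos φ + φ·sin φ) = 73.027855
y = r_b·(sin φ − φ·cos φ) = 1.316195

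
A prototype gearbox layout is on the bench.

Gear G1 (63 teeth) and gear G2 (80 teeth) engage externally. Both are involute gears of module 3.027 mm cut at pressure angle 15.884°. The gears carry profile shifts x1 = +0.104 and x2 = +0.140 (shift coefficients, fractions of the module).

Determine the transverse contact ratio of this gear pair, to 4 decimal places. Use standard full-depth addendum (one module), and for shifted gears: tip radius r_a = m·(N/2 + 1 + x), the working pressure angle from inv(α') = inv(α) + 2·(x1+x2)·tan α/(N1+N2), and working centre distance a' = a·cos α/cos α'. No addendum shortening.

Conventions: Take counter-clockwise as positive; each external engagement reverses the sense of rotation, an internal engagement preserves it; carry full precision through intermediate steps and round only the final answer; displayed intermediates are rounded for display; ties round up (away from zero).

2.0494

topology: single-mesh involute geometry — m = 3.027, 63T/80T pair
base radii: r_b1 = 91.709806, r_b2 = 116.456896
tip radii: r_a1 = 98.692308, r_a2 = 124.530780
inv(α') = inv(15.884°) + 2·(+0.104+0.140)·tan α/(63+80) = 0.00829858  ⇒  α' = 16.54195°
a' = a·cos α / cos α' = 216.4305·cos 15.884°/cos 16.54195° = 217.154386
action lengths: √(r_a1²−r_b1²) = 36.462079, √(r_a2²−r_b2²) = 44.110163
base pitch p_b = π·m·cos α = 9.146503
CR = (36.462079 + 44.110163 − 217.154386·sin 16.54195°)/9.146503 = 2.049379
contact ratio ≈ 2.0494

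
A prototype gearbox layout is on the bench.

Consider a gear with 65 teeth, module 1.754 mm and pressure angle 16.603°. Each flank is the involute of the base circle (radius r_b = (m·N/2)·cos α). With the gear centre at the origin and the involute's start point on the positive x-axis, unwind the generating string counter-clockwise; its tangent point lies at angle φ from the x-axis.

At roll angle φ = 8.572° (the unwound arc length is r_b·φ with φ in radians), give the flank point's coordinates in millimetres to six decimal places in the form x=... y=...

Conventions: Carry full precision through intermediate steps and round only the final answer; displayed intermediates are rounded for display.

x=55.236283 y=0.060842

single-mesh involute tooth geometry (65T wheel at module 1.754)
pitch radius r_p = m·N/2 = 1.754·65/2 = 57.005000
base radius r_b = r_p·cos α = 57.005000·cos 16.603° = 54.628326
roll angle φ = 8.572° = 0.14960962 rad
x = r_b·(cos φ + φ·sin φ) = 55.236283
y = r_b·(sin φ − φ·cos φ) = 0.060842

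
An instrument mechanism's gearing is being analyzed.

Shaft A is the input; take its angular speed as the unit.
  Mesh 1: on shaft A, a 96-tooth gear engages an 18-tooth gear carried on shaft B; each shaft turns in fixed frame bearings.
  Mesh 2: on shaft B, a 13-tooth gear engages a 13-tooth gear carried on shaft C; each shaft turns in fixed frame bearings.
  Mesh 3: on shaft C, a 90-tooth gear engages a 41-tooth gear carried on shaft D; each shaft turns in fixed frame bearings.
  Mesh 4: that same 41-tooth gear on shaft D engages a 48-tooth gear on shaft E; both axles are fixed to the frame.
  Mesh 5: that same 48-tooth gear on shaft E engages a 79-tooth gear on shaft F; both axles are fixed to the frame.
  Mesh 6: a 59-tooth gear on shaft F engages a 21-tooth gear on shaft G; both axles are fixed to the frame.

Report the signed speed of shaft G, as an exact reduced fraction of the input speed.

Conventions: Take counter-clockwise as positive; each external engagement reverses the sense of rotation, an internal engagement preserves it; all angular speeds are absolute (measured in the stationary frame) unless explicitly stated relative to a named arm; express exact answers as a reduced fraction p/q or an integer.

9440/553

6-mesh fixed-axis compound train (all bearings frame-fixed)
mesh 1 [96T→18T]: |ω|/ω_in = 1×96/18 = 16/3, sense flips to −
mesh 2 [13T→13T]: |ω|/ω_in = (16/3)×13/13 = 16/3, sense flips to +
mesh 3 [90T→41T]: |ω|/ω_in = (16/3)×90/41 = 480/41, sense flips to −
mesh 4 [41T→48T]: |ω|/ω_in = (480/41)×41/48 = 10, sense flips to +
mesh 5 [48T→79T]: |ω|/ω_in = 10×48/79 = 480/79, sense flips to −
mesh 6 [59T→21T]: |ω|/ω_in = (480/79)×59/21 = 9440/553, sense flips to +
signed output speed (× input speed) = 9440/553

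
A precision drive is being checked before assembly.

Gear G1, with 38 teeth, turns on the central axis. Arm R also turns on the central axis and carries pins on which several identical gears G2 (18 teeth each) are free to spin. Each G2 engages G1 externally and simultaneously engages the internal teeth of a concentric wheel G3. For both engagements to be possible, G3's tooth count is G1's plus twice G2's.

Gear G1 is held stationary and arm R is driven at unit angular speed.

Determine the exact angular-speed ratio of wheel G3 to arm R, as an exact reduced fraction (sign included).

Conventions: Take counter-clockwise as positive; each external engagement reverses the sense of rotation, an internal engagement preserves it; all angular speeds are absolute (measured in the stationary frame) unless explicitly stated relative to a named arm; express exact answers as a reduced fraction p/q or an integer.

56/37

class = planetary set [G3 = 38+2·18 = 74; Willis about the carrier]
ring teeth: 38 + 2·18 = 74
38(ω_sun−ω_arm) = −74(ω_ring−ω_arm),  ω_sun = 0, ω_arm = 1
ω_ring = 1 − (38/74)(0−1) = 56/37
ω_out/ω_in = 56/37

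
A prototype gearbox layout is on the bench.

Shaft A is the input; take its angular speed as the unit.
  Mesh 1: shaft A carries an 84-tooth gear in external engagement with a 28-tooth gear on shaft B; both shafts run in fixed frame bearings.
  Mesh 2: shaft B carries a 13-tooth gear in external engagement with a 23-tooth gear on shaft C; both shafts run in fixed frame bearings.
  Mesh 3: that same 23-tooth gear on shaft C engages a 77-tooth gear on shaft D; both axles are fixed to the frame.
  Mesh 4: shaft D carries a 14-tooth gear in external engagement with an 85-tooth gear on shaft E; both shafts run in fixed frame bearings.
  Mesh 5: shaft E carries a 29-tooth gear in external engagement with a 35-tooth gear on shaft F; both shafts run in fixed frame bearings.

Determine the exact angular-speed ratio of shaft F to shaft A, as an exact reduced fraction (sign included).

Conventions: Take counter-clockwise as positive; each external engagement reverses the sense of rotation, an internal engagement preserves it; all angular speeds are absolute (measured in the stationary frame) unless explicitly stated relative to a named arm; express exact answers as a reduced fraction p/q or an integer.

-2262/32725

class = fixed-axis compound train [5 meshes; 5 ratios multiply, 5 sense flips]
mesh 1 [84T→28T]: running ratio 3, sense −
mesh 2 [13T→23T]: running ratio 39/23, sense +
mesh 3 [23T→77T]: running ratio 39/77, sense −
mesh 4 [14T→85T]: running ratio 78/935, sense +
mesh 5 [29T→35T]: running ratio 2262/32725, sense −
ω_out/ω_in = -2262/32725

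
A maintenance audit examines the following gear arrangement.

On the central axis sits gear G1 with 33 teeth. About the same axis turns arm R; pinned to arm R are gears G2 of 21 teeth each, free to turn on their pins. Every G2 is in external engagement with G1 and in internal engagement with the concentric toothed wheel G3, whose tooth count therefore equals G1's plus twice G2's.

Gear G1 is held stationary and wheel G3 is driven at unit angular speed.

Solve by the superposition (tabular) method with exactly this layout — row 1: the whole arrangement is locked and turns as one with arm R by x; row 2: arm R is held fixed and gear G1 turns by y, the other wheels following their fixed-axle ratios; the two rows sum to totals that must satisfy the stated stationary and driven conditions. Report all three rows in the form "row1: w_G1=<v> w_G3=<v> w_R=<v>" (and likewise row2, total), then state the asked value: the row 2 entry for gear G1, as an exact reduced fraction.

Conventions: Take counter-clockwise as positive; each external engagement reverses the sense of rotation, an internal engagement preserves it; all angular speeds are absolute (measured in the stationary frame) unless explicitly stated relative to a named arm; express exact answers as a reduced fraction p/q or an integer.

class = planetary set [G3 = 33+2·21 = 75; Willis about the carrier]
row 1 (train locked, turned with arm): all members turn x
row 2: sun turns y, ring = −(33/75)·y, arm 0
boundary: total ω_sun = x + y = 0 and total ω_ring = x − (33/75)·y = 1  ⇒  y = -25/36, x = 25/36
row 2 ring = −(33/75)·(-25/36) = 11/36
totals (row 1 + row 2): sun 25/36 + (-25/36) = 0, ring 25/36 + 11/36 = 1, arm 25/36 + 0 = 25/36
asked cell (row2, sun) = -25/36

row1: w_G1=25/36 w_G3=25/36 w_R=25/36
row2: w_G1=-25/36 w_G3=11/36 w_R=0
total: w_G1=0 w_G3=1 w_R=25/36
asked value: -25/36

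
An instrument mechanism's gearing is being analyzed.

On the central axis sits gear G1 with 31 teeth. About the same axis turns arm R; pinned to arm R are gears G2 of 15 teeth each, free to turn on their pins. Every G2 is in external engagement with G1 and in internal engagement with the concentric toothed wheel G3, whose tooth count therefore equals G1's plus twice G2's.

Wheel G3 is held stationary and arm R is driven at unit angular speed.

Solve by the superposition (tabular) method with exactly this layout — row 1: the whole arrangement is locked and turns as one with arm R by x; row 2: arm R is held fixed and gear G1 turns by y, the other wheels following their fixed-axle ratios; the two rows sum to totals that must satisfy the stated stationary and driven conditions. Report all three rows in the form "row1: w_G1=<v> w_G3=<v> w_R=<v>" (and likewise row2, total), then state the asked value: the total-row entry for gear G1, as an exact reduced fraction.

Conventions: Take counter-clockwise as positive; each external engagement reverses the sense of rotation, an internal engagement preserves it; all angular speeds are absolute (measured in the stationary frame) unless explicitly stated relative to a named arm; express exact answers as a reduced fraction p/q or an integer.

row1: w_G1=1 w_G3=1 w_R=1
row2: w_G1=61/31 w_G3=-1 w_R=0
total: w_G1=92/31 w_G3=0 w_R=1
asked value: 92/31

class = planetary set [G3 = 31+2·15 = 61; Willis about the carrier]
row 1 (train locked, turned with arm): all members turn x
row 2 — arm fixed, fixed-axis ratios: sun y, ring −(31/61)·y, arm 0
boundary: total ω_ring = x − (31/61)·y = 0 and total ω_arm = x = 1  ⇒  y = 61/31, x = 1
row 2 ring = −(31/61)·61/31 = -1
totals (row 1 + row 2): sun 1 + 61/31 = 92/31, ring 1 + (-1) = 0, arm 1 + 0 = 1
asked cell (total, sun) = 92/31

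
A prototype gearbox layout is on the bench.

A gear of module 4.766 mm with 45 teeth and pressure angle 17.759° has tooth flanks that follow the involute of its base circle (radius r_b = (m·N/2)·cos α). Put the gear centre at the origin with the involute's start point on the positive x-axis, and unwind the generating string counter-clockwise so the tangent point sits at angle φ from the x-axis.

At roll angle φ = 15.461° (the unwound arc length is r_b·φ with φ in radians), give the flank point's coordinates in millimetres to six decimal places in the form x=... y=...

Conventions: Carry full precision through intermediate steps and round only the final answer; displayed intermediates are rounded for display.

x=105.775808 y=0.664034

single-mesh involute tooth geometry (45T wheel at module 4.766)
pitch radius r_p = m·N/2 = 4.766·45/2 = 107.235000
base radius r_b = r_p·cos α = 107.235000·cos 17.759° = 102.125027
roll angle φ = 15.461° = 0.26984536 rad
x = r_b·(cos φ + φ·sin φ) = 105.775808
y = r_b·(sin φ − φ·cos φ) = 0.664034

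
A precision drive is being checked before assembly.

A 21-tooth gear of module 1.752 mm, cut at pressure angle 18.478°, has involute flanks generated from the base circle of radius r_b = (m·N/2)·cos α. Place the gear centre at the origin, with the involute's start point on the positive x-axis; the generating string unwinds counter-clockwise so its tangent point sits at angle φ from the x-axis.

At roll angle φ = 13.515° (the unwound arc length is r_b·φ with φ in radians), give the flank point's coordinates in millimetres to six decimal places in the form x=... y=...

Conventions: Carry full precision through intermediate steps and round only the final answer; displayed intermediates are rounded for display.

x=17.926263 y=0.075906

class = single-mesh tooth geometry [base-circle involute, m = 1.752, 21T]
pitch radius r_p = m·N/2 = 1.752·21/2 = 18.396000
base radius r_b = r_p·cos α = 18.396000·cos 18.478° = 17.447602
roll angle φ = 13.515° = 0.23588125 rad
x = r_b·(cos φ + φ·sin φ) = 17.926263
y = r_b·(sin φ − φ·cos φ) = 0.075906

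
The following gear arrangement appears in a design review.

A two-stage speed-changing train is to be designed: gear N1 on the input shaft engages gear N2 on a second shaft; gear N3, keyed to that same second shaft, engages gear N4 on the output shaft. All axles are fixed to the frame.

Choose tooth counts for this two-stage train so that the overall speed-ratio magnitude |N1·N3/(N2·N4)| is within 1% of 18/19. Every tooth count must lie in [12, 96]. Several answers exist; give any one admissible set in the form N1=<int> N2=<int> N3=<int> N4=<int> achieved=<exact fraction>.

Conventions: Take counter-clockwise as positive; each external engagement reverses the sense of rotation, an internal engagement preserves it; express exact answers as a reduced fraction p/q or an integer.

N1=12 N2=19 N3=18 N4=12 achieved=18/19

class = fixed-axis compound train [2-stage, 18/19 wanted]
target = 18/19 in lowest terms: an exact hit needs N1·N3 = k·18 and N2·N4 = k·19 for one integer k, every count in [12, 96]; additionally prefer no 1:1 stage (N1 ≠ N2, N3 ≠ N4)
k = 1…11: no 1:1-free in-range split of k·18 and k·19 into factor pairs; take k = 12
k = 12: N1·N3 = 216 = 12·18, N2·N4 = 228 = 19·12
achieved = 12·18/(19·12) = 18/19; |achieved − target| = 0 ≤ 9/950 ✓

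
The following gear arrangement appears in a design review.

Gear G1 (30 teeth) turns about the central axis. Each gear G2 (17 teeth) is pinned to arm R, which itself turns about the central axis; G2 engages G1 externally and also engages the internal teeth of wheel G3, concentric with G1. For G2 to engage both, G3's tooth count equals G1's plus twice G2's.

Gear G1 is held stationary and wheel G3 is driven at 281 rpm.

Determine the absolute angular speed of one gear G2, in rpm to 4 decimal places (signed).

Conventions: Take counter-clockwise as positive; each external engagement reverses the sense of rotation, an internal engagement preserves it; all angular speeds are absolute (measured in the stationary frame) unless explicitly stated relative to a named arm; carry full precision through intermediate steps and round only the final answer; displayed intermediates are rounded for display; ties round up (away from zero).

class = planetary set [G3 = 30+2·17 = 64; Willis about the carrier]
normalise by the input: solve with ω_ring = 1, then scale by 281 rpm
ring teeth: 30 + 2·17 = 64
30(ω_sun−ω_arm) = −64(ω_ring−ω_arm),  ω_sun = 0, ω_ring = 1
30(0−ω_arm) = −64(1−ω_arm)  ⇒  94·ω_arm = 64  ⇒  ω_arm = 32/47
sun–planet mesh: 30·(0−32/47) = −17·(ω_p−ω_arm)  ⇒  ω_p−ω_arm = 960/799
ω_p = 32/47 + 960/799 = 32/17
scale: ω_p = 32/17 × 281 rpm = +528.9412 rpm

+528.9412 rpm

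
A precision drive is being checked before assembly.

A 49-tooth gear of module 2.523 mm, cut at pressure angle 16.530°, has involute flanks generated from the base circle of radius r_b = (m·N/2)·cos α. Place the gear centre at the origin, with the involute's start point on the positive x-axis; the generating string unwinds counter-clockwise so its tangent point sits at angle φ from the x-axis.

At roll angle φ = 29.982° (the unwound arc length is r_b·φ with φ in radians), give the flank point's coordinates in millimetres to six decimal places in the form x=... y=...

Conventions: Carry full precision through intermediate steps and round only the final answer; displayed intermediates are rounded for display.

x=66.825107 y=2.753636

recognized (one wheel, involute flank): single-mesh tooth geometry, m = 2.523, N = 49
pitch radius r_p = m·N/2 = 2.523·49/2 = 61.813500
base radius r_b = r_p·cos α = 61.813500·cos 16.530° = 59.258803
roll angle φ = 29.982° = 0.52328462 rad
x = r_b·(cos φ + φ·sin φ) = 66.825107
y = r_b·(sin φ − φ·cos φ) = 2.753636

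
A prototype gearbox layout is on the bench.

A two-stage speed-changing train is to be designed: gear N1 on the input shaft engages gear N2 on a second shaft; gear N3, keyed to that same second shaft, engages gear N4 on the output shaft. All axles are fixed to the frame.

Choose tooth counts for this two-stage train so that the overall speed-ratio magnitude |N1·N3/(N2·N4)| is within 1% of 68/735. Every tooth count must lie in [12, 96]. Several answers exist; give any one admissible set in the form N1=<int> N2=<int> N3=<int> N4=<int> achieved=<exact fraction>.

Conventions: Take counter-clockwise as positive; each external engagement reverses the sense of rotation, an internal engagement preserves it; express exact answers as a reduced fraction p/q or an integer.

N1=12 N2=35 N3=17 N4=63 achieved=68/735

2-stage fixed-axis compound train for ratio 68/735
target = 68/735 in lowest terms: an exact hit needs N1·N3 = k·68 and N2·N4 = k·735 for one integer k, every count in [12, 96]; additionally prefer no 1:1 stage (N1 ≠ N2, N3 ≠ N4)
k = 1…2: no 1:1-free in-range split of k·68 and k·735 into factor pairs; take k = 3
k = 3: N1·N3 = 204 = 12·17, N2·N4 = 2205 = 35·63
achieved = 12·17/(35·63) = 68/735; |achieved − target| = 0 ≤ 17/18375 ✓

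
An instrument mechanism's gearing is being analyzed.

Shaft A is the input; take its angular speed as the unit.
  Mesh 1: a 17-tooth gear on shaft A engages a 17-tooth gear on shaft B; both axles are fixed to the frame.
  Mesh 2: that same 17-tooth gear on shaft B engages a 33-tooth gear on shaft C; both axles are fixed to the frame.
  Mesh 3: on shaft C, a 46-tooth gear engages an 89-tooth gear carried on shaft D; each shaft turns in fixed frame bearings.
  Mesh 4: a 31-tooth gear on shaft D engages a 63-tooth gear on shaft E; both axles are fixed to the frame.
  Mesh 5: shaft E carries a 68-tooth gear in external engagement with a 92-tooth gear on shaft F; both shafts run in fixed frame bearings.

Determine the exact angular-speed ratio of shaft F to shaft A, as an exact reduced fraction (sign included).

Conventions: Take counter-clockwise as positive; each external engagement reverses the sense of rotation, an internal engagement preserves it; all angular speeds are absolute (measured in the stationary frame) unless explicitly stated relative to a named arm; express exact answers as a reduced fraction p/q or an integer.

class = fixed-axis compound train [5 meshes; 5 ratios multiply, 5 sense flips]
mesh 1 [17T→17T]: running ratio 1, sense −
mesh 2 [17T→33T]: running ratio 17/33, sense +
mesh 3 [46T→89T]: running ratio 782/2937, sense −
mesh 4 [31T→63T]: running ratio 24242/185031, sense +
mesh 5 [68T→92T]: running ratio 17918/185031, sense −
ω_out/ω_in = -17918/185031

-17918/185031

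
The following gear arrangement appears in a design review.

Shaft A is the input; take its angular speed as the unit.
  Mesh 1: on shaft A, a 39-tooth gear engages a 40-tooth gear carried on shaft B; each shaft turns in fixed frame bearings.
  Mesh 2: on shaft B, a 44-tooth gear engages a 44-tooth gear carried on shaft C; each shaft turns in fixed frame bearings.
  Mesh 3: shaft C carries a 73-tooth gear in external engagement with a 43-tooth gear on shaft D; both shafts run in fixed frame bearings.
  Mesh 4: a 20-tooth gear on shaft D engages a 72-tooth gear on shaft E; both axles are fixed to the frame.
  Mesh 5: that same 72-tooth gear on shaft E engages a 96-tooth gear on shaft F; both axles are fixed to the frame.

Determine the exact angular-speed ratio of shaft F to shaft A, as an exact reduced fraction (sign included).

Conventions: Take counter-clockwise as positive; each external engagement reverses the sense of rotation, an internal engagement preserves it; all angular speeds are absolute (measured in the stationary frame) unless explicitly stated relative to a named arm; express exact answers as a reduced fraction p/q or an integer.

class = fixed-axis compound train [5 meshes; 5 ratios multiply, 5 sense flips]
mesh 1 [39T→40T]: running ratio 39/40, sense −
mesh 2 [44T→44T]: running ratio 39/40, sense +
mesh 3 [73T→43T]: running ratio 2847/1720, sense −
mesh 4 [20T→72T]: running ratio 949/2064, sense +
mesh 5 [72T→96T]: running ratio 949/2752, sense −
ω_out/ω_in = -949/2752

-949/2752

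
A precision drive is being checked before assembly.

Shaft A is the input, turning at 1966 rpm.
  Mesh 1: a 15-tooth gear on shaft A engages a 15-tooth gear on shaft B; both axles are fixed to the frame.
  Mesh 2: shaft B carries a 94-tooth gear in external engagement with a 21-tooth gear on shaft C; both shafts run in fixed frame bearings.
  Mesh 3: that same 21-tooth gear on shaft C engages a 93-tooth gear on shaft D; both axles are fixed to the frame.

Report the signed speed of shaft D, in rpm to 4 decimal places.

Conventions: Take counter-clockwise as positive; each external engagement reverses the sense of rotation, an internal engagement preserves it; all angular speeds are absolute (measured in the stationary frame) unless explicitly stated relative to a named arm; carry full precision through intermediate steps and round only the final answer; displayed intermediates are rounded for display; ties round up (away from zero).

3-mesh fixed-axis compound train (all bearings frame-fixed)
mesh 1 [15T→15T]: ω = 1966.0000×15/15 = 1966.0000 rpm, sense flips to −
mesh 2 [94T→21T]: ω = 1966.0000×94/21 = 8800.1905 rpm, sense flips to +
mesh 3 [21T→93T]: ω = 8800.1905×21/93 = 1987.1398 rpm, sense flips to −
signed output speed = -1987.1398 rpm

-1987.1398 rpm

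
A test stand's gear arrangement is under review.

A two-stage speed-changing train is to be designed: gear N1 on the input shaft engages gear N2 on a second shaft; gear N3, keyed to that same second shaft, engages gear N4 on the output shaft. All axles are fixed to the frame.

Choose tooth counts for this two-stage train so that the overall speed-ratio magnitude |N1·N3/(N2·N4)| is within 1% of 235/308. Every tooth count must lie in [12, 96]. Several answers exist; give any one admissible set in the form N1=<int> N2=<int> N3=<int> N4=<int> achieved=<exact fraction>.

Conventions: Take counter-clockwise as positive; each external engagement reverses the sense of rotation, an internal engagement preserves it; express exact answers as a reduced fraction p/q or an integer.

class = fixed-axis compound train [2-stage, 235/308 wanted]
target = 235/308 in lowest terms: an exact hit needs N1·N3 = k·235 and N2·N4 = k·308 for one integer k, every count in [12, 96]; additionally prefer no 1:1 stage (N1 ≠ N2, N3 ≠ N4)
k = 1…2: no 1:1-free in-range split of k·235 and k·308 into factor pairs; take k = 3
k = 3: N1·N3 = 705 = 15·47, N2·N4 = 924 = 12·77
achieved = 15·47/(12·77) = 235/308; |achieved − target| = 0 ≤ 47/6160 ✓

N1=15 N2=12 N3=47 N4=77 achieved=235/308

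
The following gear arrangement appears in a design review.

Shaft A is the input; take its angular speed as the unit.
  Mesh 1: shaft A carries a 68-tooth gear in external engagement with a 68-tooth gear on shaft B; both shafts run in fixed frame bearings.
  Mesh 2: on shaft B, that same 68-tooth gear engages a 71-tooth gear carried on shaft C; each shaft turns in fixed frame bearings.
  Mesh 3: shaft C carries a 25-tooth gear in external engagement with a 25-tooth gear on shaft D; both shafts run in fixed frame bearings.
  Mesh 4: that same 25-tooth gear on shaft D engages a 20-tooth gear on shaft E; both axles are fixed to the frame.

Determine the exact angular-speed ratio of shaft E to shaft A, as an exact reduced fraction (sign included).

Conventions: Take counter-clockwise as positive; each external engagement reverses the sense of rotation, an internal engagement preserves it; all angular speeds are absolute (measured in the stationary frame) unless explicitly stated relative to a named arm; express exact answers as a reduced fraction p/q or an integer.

85/71

class = fixed-axis compound train [4 meshes; 4 ratios multiply, 4 sense flips]
mesh 1 [68T→68T]: running ratio 1, sense −
mesh 2 [68T→71T]: running ratio 68/71, sense +
mesh 3 [25T→25T]: running ratio 68/71, sense −
mesh 4 [25T→20T]: running ratio 85/71, sense +
ω_out/ω_in = 85/71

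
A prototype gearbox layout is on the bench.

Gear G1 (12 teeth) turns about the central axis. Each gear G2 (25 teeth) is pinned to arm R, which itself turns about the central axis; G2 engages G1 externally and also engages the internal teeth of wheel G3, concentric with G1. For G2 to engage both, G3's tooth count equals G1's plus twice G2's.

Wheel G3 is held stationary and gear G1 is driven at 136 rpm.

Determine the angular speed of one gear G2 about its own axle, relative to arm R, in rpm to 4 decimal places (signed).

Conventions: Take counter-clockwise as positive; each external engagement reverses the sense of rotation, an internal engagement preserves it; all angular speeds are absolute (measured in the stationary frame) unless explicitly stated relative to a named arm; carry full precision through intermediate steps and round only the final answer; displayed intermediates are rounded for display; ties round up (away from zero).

-54.6941 rpm

recognized (axles ride arm R): planetary set, 12/25/62 teeth
normalise by the input: solve with ω_sun = 1, then scale by 136 rpm
ring teeth: 12 + 2·25 = 62
12(ω_sun−ω_arm) = −62(ω_ring−ω_arm),  ω_ring = 0, ω_sun = 1
12(1−ω_arm) = −62(0−ω_arm)  ⇒  74·ω_arm = 12  ⇒  ω_arm = 6/37
sun–planet mesh: 12·(1−6/37) = −25·(ω_p−ω_arm)  ⇒  ω_p−ω_arm = -372/925
scale: ω_p−ω_arm = -372/925 × 136 rpm = -54.6941 rpm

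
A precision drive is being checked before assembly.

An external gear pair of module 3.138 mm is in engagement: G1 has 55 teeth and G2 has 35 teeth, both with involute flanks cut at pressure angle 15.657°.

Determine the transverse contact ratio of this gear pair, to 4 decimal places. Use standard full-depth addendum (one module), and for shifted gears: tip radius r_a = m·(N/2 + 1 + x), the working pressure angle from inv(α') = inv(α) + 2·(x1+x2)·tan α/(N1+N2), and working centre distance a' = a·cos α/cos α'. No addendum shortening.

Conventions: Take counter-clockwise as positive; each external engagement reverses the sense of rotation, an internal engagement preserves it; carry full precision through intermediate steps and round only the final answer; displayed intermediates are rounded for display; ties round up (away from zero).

topology: single-mesh involute geometry — m = 3.138, 55T/35T pair
base radii: r_b1 = 83.092986, r_b2 = 52.877355
tip radii: r_a1 = 89.433000, r_a2 = 58.053000
no profile shift: α' = α, a' = a
action lengths: √(r_a1²−r_b1²) = 33.072907, √(r_a2²−r_b2²) = 23.961139
base pitch p_b = π·m·cos α = 9.492521
CR = (33.072907 + 23.961139 − 141.210000·sin 15.65700°)/9.492521 = 1.993632
contact ratio ≈ 1.9936

1.9936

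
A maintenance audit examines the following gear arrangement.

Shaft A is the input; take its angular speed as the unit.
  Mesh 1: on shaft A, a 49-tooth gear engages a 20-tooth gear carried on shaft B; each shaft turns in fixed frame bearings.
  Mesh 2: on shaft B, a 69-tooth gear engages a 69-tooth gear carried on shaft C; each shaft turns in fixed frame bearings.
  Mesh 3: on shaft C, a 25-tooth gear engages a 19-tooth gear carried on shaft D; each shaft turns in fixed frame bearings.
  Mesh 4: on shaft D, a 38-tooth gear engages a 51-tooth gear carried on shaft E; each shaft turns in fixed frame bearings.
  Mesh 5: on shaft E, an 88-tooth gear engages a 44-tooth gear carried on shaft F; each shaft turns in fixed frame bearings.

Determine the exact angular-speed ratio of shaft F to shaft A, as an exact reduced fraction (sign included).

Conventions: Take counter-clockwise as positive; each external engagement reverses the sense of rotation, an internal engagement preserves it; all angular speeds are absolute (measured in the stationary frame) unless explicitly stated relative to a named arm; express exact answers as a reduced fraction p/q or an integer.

class = fixed-axis compound train [5 meshes; 5 ratios multiply, 5 sense flips]
mesh 1 [49T→20T]: running ratio 49/20, sense −
mesh 2 [69T→69T]: running ratio 49/20, sense +
mesh 3 [25T→19T]: running ratio 245/76, sense −
mesh 4 [38T→51T]: running ratio 245/102, sense +
mesh 5 [88T→44T]: running ratio 245/51, sense −
ω_out/ω_in = -245/51

-245/51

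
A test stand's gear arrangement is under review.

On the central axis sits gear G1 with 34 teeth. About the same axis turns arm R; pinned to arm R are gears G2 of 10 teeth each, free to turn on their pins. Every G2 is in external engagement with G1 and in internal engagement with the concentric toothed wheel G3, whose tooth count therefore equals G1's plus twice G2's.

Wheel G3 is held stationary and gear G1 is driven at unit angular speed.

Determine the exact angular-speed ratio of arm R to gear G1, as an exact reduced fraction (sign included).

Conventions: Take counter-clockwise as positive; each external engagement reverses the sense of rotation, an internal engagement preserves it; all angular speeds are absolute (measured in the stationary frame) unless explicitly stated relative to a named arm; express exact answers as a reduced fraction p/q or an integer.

17/44

recognized (axles ride arm R): planetary set, 34/10/54 teeth
ring teeth: 34 + 2·10 = 54
34(ω_sun−ω_arm) = −54(ω_ring−ω_arm),  ω_ring = 0, ω_sun = 1
34(1−ω_arm) = −54(0−ω_arm)  ⇒  88·ω_arm = 34  ⇒  ω_arm = 17/44
ω_out/ω_in = 17/44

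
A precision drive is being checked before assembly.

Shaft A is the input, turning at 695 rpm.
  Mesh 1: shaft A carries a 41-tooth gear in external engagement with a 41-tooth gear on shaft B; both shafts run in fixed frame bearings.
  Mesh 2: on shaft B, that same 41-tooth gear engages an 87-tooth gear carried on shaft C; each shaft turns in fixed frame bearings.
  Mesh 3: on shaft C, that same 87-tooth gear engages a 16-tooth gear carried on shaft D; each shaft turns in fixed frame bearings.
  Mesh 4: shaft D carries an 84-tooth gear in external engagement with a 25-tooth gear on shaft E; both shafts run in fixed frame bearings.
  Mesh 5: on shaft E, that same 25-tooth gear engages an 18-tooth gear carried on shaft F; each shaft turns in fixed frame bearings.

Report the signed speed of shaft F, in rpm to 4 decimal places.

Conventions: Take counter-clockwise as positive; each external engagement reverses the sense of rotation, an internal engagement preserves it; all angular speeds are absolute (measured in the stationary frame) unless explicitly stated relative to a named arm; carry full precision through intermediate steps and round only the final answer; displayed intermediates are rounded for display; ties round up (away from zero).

-8311.0417 rpm

recognized (6 fixed axles, 5 meshes): fixed-axis compound train
mesh 1 [41T→41T]: ω = 695.0000×41/41 = 695.0000 rpm, sense flips to −
mesh 2 [41T→87T]: ω = 695.0000×41/87 = 327.5287 rpm, sense flips to +
mesh 3 [87T→16T]: ω = 327.5287×87/16 = 1780.9375 rpm, sense flips to −
mesh 4 [84T→25T]: ω = 1780.9375×84/25 = 5983.9500 rpm, sense flips to +
mesh 5 [25T→18T]: ω = 5983.9500×25/18 = 8311.0417 rpm, sense flips to −
signed output speed = -8311.0417 rpm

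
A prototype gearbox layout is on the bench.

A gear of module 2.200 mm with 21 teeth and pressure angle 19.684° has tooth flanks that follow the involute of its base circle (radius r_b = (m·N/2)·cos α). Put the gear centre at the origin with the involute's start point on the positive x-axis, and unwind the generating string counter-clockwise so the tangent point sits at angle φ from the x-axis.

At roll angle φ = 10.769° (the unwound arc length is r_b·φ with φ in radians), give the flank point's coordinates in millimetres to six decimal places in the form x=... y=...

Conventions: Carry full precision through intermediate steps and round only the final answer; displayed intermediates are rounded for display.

x=22.130939 y=0.047969

topology: single-mesh involute geometry — m = 2.200, N = 21
pitch radius r_p = m·N/2 = 2.200·21/2 = 23.100000
base radius r_b = r_p·cos α = 23.100000·cos 19.684° = 21.750143
roll angle φ = 10.769° = 0.18795451 rad
x = r_b·(cos φ + φ·sin φ) = 22.130939
y = r_b·(sin φ − φ·cos φ) = 0.047969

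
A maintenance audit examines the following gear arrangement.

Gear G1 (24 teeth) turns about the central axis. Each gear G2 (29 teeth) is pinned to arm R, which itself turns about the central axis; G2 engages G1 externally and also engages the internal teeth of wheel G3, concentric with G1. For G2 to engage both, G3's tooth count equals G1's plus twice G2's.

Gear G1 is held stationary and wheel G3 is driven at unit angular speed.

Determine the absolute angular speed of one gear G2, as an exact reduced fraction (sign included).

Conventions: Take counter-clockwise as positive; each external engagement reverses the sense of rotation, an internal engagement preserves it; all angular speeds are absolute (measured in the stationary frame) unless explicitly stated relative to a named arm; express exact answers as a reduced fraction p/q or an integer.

41/29

recognized (axles ride arm R): planetary set, 24/29/82 teeth
ring teeth: 24 + 2·29 = 82
24(ω_sun−ω_arm) = −82(ω_ring−ω_arm),  ω_sun = 0, ω_ring = 1
24(0−ω_arm) = −82(1−ω_arm)  ⇒  106·ω_arm = 82  ⇒  ω_arm = 41/53
sun–planet mesh: 24·(0−41/53) = −29·(ω_p−ω_arm)  ⇒  ω_p−ω_arm = 984/1537
ω_p = 41/53 + 984/1537 = 41/29
exact speed ratio = 41/29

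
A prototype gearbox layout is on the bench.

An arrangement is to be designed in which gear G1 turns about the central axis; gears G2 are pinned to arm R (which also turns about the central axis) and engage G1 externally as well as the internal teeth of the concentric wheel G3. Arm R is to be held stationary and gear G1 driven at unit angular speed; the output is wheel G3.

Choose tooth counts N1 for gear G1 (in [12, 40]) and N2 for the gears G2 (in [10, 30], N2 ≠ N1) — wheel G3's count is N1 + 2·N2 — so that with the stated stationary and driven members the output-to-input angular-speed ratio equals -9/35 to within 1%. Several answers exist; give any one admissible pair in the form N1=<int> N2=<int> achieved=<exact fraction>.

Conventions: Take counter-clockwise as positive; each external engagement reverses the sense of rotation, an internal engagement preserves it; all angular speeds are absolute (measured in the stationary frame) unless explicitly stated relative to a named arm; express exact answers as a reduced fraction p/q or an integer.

N1=18 N2=26 achieved=-9/35

class = planetary set [ratio -9/35 wanted; Willis about the carrier]
Willis with ω_arm = 0: ω_ring/ω_sun = −N1/N3; set equal to -9/35  ⇒  N3/N1 = −1/(-9/35) = 35/9
N3 = N1 + 2·N2  ⇒  N2/N1 = (N3/N1 − 1)/2 = (35/9 − 1)/2 = 13/9
smallest multiple with N1 ≥ 12 and N2 ≥ 10: k = 2  ⇒  N1 = 2·9 = 18, N2 = 2·13 = 26 (N1 ≤ 40, N2 ≤ 30, N2 ≠ N1 ✓), N3 = 18 + 2·26 = 70
check: −N1/N3 with N1 = 18, N3 = 70 gives -9/35; |achieved − target| = 0 ≤ 9/3500 ✓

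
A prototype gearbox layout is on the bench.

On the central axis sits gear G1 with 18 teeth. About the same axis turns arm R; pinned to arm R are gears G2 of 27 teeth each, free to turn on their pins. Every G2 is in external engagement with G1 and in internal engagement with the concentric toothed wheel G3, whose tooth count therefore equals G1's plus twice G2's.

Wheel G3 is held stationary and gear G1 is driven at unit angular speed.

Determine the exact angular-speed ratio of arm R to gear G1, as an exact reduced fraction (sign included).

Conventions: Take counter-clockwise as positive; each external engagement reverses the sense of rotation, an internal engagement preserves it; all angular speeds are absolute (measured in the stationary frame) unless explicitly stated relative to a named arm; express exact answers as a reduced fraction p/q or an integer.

class = planetary set [G3 = 18+2·27 = 72; Willis about the carrier]
ring teeth: 18 + 2·27 = 72
18(ω_sun−ω_arm) = −72(ω_ring−ω_arm),  ω_ring = 0, ω_sun = 1
18(1−ω_arm) = −72(0−ω_arm)  ⇒  90·ω_arm = 18  ⇒  ω_arm = 1/5
ω_out/ω_in = 1/5

1/5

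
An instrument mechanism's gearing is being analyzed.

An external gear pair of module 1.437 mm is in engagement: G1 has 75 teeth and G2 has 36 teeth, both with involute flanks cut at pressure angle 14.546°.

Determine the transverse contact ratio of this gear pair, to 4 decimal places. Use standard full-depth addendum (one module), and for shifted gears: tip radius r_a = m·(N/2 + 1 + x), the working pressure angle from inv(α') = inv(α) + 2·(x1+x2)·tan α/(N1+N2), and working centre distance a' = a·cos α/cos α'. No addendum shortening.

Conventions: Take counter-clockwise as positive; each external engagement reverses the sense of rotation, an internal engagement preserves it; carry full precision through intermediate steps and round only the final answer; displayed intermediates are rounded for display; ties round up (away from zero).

2.1288

single-mesh involute tooth geometry (75T engaging 36T at module 1.437)
base radii: r_b1 = 52.160207, r_b2 = 25.036899
tip radii: r_a1 = 55.324500, r_a2 = 27.303000
no profile shift: α' = α, a' = a
action lengths: √(r_a1²−r_b1²) = 18.442156, √(r_a2²−r_b2²) = 10.890706
base pitch p_b = π·m·cos α = 4.369763
CR = (18.442156 + 10.890706 − 79.753500·sin 14.54600°)/4.369763 = 2.128764
contact ratio ≈ 2.1288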